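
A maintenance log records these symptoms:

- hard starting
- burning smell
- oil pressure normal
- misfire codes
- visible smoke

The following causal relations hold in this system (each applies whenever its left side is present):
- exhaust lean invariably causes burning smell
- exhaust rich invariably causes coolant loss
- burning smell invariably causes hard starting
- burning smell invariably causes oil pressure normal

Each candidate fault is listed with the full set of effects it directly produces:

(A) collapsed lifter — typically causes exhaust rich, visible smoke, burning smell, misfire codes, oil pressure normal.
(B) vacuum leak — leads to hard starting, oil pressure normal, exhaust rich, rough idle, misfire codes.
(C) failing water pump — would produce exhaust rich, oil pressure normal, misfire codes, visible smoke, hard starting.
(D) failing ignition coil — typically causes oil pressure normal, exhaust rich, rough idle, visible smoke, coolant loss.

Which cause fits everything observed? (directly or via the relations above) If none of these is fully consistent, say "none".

Checking each candidate against the observations:
(A) collapsed lifter — accounts for every observation (hard starting via burning smell → hard starting)
(B) vacuum leak — does not account for burning smell, visible smoke
(C) failing water pump — hard starting ✓; burning smell ✗; oil pressure normal ✓; misfire codes ✓; visible smoke ✓
(D) failing ignition coil — does not account for hard starting, burning smell, misfire codes
(A) is the only candidate with no mismatches.

A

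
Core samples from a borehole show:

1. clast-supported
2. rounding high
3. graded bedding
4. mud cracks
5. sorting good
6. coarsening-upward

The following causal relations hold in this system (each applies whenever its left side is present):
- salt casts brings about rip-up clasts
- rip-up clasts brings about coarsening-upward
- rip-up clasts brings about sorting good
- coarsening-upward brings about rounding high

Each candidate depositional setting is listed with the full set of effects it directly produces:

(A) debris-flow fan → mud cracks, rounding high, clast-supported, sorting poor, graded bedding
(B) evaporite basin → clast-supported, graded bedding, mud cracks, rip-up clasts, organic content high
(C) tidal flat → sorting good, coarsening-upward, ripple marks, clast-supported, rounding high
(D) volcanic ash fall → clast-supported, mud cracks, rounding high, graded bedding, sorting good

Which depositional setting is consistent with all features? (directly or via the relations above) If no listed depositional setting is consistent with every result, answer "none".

B

Checking each candidate against the observations:
(A) debris-flow fan — fails on sorting good, coarsening-upward (predicts sorting poor, not sorting good)
(B) evaporite basin — accounts for every observation (rounding high through rip-up clasts → coarsening-upward → rounding high)
(C) tidal flat — does not account for graded bedding, mud cracks
(D) volcanic ash fall — does not account for coarsening-upward
(B) is the only candidate with no mismatches.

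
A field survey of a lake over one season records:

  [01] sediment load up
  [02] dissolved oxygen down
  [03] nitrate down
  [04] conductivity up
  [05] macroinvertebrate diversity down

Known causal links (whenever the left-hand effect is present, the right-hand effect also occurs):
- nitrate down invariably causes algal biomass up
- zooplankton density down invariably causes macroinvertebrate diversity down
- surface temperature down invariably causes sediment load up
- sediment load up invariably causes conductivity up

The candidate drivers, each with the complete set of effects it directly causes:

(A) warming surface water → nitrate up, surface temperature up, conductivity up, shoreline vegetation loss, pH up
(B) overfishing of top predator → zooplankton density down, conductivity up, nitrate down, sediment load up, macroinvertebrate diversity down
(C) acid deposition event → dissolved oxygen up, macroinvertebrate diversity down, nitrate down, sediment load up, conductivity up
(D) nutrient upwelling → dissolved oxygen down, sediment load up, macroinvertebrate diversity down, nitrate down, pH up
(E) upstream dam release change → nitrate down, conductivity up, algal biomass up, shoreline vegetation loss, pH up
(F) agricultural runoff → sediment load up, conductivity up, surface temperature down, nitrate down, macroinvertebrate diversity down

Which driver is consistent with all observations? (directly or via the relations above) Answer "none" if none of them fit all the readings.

Checking each candidate against the observations:
(A) warming surface water — sediment load up NO; dissolved oxygen down NO; nitrate down NO; conductivity up yes; macroinvertebrate diversity down NO
(B) overfishing of top predator — sediment load up yes; dissolved oxygen down NO; nitrate down yes; conductivity up yes; macroinvertebrate diversity down yes
(C) acid deposition event — sediment load up yes; dissolved oxygen down NO; nitrate down yes; conductivity up yes; macroinvertebrate diversity down yes
(D) nutrient upwelling — accounts for every observation (conductivity up by sediment load up → conductivity up)
(E) upstream dam release change — sediment load up NO; dissolved oxygen down NO; nitrate down yes; conductivity up yes; macroinvertebrate diversity down NO
(F) agricultural runoff — sediment load up yes; dissolved oxygen down NO; nitrate down yes; conductivity up yes; macroinvertebrate diversity down yes
(D) alone accounts for all the evidence.

D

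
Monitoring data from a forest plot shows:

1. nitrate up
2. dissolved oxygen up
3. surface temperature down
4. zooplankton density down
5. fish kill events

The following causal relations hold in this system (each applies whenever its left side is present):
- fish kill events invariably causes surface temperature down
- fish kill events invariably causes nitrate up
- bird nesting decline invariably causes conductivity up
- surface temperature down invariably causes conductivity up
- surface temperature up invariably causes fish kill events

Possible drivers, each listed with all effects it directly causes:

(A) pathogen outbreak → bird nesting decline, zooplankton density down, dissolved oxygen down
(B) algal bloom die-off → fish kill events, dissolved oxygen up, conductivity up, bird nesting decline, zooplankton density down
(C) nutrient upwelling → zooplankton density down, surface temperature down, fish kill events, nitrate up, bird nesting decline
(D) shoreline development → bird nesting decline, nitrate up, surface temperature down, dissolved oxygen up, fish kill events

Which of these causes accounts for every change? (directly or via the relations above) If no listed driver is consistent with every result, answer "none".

For each candidate, compare predicted effects to what was observed:
(A) pathogen outbreak — nitrate up -; dissolved oxygen up -; surface temperature down -; zooplankton density down +; fish kill events -
(B) algal bloom die-off — accounts for every observation (nitrate up through fish kill events → nitrate up)
(C) nutrient upwelling — does not account for dissolved oxygen up
(D) shoreline development — nitrate up +; dissolved oxygen up +; surface temperature down +; zooplankton density down -; fish kill events +
(B) is the only candidate with no mismatches.

B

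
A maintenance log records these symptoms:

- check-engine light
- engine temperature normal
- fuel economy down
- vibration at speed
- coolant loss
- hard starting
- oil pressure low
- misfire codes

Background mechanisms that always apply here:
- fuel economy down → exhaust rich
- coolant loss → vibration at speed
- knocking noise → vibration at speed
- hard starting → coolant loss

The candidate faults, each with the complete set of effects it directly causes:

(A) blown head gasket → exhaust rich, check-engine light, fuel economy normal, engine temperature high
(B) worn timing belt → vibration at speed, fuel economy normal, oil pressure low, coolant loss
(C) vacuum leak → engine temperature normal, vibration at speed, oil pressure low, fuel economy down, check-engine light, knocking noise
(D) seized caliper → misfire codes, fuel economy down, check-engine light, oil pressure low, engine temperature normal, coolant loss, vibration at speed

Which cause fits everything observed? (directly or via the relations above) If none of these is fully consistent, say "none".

Checking each candidate against the observations:
(A) blown head gasket — fails on engine temperature normal, fuel economy down, vibration at speed, coolant loss, hard starting, oil pressure low, misfire codes (predicts engine temperature high, not engine temperature normal; predicts fuel economy normal, not fuel economy down)
(B) worn timing belt — fails on check-engine light, engine temperature normal, fuel economy down, hard starting, misfire codes (predicts fuel economy normal, not fuel economy down)
(C) vacuum leak — check-engine light +; engine temperature normal +; fuel economy down +; vibration at speed +; coolant loss -; hard starting -; oil pressure low +; misfire codes -
(D) seized caliper — check-engine light +; engine temperature normal +; fuel economy down +; vibration at speed +; coolant loss +; hard starting -; oil pressure low +; misfire codes +
Every candidate fails on at least one observation.

none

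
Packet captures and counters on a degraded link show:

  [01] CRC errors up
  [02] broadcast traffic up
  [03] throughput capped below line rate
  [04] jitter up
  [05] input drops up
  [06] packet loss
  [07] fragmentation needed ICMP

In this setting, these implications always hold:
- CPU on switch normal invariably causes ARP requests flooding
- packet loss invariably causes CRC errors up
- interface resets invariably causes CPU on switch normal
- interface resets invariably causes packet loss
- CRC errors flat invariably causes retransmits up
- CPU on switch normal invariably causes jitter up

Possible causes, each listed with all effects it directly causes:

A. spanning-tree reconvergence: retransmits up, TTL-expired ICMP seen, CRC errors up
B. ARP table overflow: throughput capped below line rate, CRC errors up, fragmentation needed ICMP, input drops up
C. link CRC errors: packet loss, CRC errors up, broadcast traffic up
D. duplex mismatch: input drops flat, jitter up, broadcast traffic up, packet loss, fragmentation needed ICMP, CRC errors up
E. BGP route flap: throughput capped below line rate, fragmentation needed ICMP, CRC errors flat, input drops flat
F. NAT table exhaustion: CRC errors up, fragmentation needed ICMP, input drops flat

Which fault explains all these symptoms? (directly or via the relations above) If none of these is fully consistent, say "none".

none

Checking each candidate against the observations:
(A) spanning-tree reconvergence — does not account for broadcast traffic up, throughput capped below line rate, jitter up, input drops up, packet loss, fragmentation needed ICMP
(B) ARP table overflow — does not account for broadcast traffic up, jitter up, packet loss
(C) link CRC errors — CRC errors up yes; broadcast traffic up yes; throughput capped below line rate NO; jitter up NO; input drops up NO; packet loss yes; fragmentation needed ICMP NO
(D) duplex mismatch — CRC errors up yes; broadcast traffic up yes; throughput capped below line rate NO; jitter up yes; input drops up NO; packet loss yes; fragmentation needed ICMP yes
(E) BGP route flap — CRC errors up NO; broadcast traffic up NO; throughput capped below line rate yes; jitter up NO; input drops up NO; packet loss NO; fragmentation needed ICMP yes
(F) NAT table exhaustion — fails on broadcast traffic up, throughput capped below line rate, jitter up, input drops up, packet loss (predicts input drops flat, not input drops up)
No candidate is consistent with all observations.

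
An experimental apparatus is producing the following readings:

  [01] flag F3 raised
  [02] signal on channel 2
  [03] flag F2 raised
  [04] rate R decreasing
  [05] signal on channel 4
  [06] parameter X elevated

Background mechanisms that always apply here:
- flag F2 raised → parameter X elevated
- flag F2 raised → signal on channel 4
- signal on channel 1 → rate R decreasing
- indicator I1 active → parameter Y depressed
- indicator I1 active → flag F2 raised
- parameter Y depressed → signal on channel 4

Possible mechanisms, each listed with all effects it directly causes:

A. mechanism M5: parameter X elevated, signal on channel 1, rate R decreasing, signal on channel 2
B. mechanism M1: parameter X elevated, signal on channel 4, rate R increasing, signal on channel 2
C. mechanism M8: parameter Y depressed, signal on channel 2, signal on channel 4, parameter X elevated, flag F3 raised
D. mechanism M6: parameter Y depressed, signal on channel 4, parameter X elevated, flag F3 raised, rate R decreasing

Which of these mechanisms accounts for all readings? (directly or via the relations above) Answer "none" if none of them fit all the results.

none

Per-candidate check:
(A) mechanism M5 — flag F3 raised -; signal on channel 2 +; flag F2 raised -; rate R decreasing +; signal on channel 4 -; parameter X elevated +
(B) mechanism M1 — fails on flag F3 raised, flag F2 raised, rate R decreasing (predicts rate R increasing, not rate R decreasing)
(C) mechanism M8 — does not account for flag F2 raised, rate R decreasing
(D) mechanism M6 — flag F3 raised +; signal on channel 2 -; flag F2 raised -; rate R decreasing +; signal on channel 4 +; parameter X elevated +
No candidate is consistent with all observations.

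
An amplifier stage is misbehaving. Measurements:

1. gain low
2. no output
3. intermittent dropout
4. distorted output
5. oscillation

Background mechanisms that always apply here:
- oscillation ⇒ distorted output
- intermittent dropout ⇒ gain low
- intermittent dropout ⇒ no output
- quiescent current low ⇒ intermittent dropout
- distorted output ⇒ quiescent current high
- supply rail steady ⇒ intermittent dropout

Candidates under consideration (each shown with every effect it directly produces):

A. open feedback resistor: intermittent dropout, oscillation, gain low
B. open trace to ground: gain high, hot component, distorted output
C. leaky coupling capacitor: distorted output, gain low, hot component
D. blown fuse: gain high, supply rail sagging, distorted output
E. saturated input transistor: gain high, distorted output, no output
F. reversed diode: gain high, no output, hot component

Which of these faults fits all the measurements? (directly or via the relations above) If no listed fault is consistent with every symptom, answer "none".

A

Per-candidate check:
(A) open feedback resistor — gain low ✓; no output ✓ (via intermittent dropout → no output); intermittent dropout ✓; distorted output ✓ (via oscillation → distorted output); oscillation ✓
(B) open trace to ground — fails on gain low, no output, intermittent dropout, oscillation (predicts gain high, not gain low)
(C) leaky coupling capacitor — gain low ✓; no output ✗; intermittent dropout ✗; distorted output ✓; oscillation ✗
(D) blown fuse — gain low ✗; no output ✗; intermittent dropout ✗; distorted output ✓; oscillation ✗
(E) saturated input transistor — gain low ✗; no output ✓; intermittent dropout ✗; distorted output ✓; oscillation ✗
(F) reversed diode — gain low ✗; no output ✓; intermittent dropout ✗; distorted output ✗; oscillation ✗
(A) is the only candidate with no mismatches.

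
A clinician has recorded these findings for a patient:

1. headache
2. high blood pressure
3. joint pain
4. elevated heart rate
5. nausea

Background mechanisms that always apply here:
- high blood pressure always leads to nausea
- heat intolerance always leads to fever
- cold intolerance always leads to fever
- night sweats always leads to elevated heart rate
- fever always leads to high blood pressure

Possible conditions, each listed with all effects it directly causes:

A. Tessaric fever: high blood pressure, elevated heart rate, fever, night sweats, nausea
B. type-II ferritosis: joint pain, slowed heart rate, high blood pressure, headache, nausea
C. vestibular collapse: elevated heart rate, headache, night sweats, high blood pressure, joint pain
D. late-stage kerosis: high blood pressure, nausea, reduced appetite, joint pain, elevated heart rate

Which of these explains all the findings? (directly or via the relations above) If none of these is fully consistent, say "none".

Checking each candidate against the observations:
(A) Tessaric fever — headache miss; high blood pressure match; joint pain miss; elevated heart rate match; nausea match
(B) type-II ferritosis — fails on elevated heart rate (predicts slowed heart rate, not elevated heart rate)
(C) vestibular collapse — headache match; high blood pressure match; joint pain match; elevated heart rate match; nausea match (via high blood pressure → nausea)
(D) late-stage kerosis — headache miss; high blood pressure match; joint pain match; elevated heart rate match; nausea match
Only (C) is consistent with every observation.

C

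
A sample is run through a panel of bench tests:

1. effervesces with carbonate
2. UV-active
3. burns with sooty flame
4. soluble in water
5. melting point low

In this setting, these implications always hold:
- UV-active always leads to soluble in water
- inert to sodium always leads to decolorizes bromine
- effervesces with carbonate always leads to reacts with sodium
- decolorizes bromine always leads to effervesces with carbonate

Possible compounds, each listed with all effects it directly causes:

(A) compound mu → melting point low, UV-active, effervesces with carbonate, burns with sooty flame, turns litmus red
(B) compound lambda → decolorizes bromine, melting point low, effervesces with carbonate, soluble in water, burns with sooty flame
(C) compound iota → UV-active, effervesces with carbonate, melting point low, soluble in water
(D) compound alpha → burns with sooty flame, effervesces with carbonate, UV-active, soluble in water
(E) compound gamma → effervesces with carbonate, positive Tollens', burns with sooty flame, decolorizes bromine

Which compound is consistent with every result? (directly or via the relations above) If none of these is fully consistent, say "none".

Per-candidate check:
(A) compound mu — effervesces with carbonate match; UV-active match; burns with sooty flame match; soluble in water match (through UV-active → soluble in water); melting point low match
(B) compound lambda — does not account for UV-active
(C) compound iota — does not account for burns with sooty flame
(D) compound alpha — does not account for melting point low
(E) compound gamma — effervesces with carbonate match; UV-active miss; burns with sooty flame match; soluble in water miss; melting point low miss
(A) is the only candidate with no mismatches.

A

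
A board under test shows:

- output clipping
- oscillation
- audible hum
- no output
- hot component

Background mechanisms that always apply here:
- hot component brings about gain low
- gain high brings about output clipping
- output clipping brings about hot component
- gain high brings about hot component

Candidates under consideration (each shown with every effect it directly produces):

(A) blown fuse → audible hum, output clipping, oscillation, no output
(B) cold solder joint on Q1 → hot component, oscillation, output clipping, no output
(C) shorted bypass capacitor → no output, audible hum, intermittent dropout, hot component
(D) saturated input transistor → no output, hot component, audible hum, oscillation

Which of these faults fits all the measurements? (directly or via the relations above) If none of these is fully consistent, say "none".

A

Testing each hypothesis:
(A) blown fuse — accounts for every observation (hot component by output clipping → hot component)
(B) cold solder joint on Q1 — does not account for audible hum
(C) shorted bypass capacitor — does not account for output clipping, oscillation
(D) saturated input transistor — does not account for output clipping
(A) alone accounts for all the evidence.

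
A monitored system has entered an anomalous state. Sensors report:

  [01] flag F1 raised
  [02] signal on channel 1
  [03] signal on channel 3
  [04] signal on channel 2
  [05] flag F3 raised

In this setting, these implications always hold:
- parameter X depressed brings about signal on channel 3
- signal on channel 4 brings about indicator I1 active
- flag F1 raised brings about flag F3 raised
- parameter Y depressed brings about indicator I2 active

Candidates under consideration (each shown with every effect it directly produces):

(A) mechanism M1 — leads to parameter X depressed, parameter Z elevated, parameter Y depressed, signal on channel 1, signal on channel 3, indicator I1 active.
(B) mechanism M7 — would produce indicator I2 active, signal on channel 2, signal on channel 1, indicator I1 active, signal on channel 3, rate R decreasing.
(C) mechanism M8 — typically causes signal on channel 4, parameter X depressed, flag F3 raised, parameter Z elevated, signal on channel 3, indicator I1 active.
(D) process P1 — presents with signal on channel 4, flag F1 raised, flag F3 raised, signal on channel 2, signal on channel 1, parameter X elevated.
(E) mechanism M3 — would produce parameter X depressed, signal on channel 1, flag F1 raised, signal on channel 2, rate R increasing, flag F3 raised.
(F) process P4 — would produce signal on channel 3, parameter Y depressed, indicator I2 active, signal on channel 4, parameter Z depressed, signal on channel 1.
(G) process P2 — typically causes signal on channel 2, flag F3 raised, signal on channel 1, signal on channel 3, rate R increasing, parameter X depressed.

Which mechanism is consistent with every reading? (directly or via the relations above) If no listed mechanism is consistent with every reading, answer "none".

E

Testing each hypothesis:
(A) mechanism M1 — flag F1 raised -; signal on channel 1 +; signal on channel 3 +; signal on channel 2 -; flag F3 raised -
(B) mechanism M7 — flag F1 raised -; signal on channel 1 +; signal on channel 3 +; signal on channel 2 +; flag F3 raised -
(C) mechanism M8 — does not account for flag F1 raised, signal on channel 1, signal on channel 2
(D) process P1 — flag F1 raised +; signal on channel 1 +; signal on channel 3 -; signal on channel 2 +; flag F3 raised +
(E) mechanism M3 — accounts for every observation (signal on channel 3 by parameter X depressed → signal on channel 3)
(F) process P4 — flag F1 raised -; signal on channel 1 +; signal on channel 3 +; signal on channel 2 -; flag F3 raised -
(G) process P2 — flag F1 raised -; signal on channel 1 +; signal on channel 3 +; signal on channel 2 +; flag F3 raised +
(E) is the only candidate with no mismatches.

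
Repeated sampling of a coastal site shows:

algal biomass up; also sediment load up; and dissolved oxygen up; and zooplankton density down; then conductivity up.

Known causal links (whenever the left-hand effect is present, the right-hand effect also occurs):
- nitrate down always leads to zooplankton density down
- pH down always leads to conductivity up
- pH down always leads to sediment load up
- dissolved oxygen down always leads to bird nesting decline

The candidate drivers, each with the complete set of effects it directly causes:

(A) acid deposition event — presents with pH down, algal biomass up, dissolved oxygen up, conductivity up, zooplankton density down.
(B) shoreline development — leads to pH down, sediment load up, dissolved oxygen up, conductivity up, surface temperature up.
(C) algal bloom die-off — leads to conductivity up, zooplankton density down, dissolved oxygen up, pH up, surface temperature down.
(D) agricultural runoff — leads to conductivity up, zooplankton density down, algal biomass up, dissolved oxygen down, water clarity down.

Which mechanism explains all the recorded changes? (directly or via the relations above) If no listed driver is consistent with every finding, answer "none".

Checking each candidate against the observations:
(A) acid deposition event — algal biomass up yes; sediment load up yes (through pH down → sediment load up); dissolved oxygen up yes; zooplankton density down yes; conductivity up yes
(B) shoreline development — algal biomass up NO; sediment load up yes; dissolved oxygen up yes; zooplankton density down NO; conductivity up yes
(C) algal bloom die-off — does not account for algal biomass up, sediment load up
(D) agricultural runoff — fails on sediment load up, dissolved oxygen up (predicts dissolved oxygen down, not dissolved oxygen up)
Only (A) is consistent with every observation.

A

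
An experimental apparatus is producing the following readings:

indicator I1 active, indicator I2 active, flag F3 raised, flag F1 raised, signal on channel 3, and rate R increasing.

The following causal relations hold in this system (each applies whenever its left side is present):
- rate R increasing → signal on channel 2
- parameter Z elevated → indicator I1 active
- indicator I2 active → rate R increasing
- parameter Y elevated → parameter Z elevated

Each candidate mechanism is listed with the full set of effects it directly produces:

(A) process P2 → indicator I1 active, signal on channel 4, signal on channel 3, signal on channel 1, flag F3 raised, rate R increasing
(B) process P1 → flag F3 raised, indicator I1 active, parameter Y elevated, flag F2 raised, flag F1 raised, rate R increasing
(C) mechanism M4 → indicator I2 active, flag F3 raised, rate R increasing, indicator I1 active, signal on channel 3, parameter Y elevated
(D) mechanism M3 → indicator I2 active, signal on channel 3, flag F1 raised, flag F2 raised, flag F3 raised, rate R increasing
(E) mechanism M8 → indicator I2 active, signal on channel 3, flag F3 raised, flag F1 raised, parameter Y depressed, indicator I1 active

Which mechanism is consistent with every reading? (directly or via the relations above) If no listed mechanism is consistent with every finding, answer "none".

E

Checking each candidate against the observations:
(A) process P2 — indicator I1 active +; indicator I2 active -; flag F3 raised +; flag F1 raised -; signal on channel 3 +; rate R increasing +
(B) process P1 — indicator I1 active +; indicator I2 active -; flag F3 raised +; flag F1 raised +; signal on channel 3 -; rate R increasing +
(C) mechanism M4 — indicator I1 active +; indicator I2 active +; flag F3 raised +; flag F1 raised -; signal on channel 3 +; rate R increasing +
(D) mechanism M3 — indicator I1 active -; indicator I2 active +; flag F3 raised +; flag F1 raised +; signal on channel 3 +; rate R increasing +
(E) mechanism M8 — accounts for every observation (rate R increasing by indicator I2 active → rate R increasing)
(E) alone accounts for all the evidence.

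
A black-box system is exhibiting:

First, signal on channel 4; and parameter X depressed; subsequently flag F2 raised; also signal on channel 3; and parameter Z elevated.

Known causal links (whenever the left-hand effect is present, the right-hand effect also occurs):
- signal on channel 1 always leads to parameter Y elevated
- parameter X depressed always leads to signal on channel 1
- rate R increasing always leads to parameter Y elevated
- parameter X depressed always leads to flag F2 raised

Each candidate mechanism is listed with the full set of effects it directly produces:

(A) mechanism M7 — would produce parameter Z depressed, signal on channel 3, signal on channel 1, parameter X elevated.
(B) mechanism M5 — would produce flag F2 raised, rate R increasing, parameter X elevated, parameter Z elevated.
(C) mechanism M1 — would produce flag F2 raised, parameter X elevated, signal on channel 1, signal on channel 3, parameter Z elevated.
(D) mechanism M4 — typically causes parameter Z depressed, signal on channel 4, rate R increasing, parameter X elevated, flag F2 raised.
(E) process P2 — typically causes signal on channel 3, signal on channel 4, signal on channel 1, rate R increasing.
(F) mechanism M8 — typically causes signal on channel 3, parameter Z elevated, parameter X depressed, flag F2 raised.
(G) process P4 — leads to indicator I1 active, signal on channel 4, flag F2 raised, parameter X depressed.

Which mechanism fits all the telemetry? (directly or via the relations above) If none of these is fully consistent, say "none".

Testing each hypothesis:
(A) mechanism M7 — signal on channel 4 miss; parameter X depressed miss; flag F2 raised miss; signal on channel 3 match; parameter Z elevated miss
(B) mechanism M5 — fails on signal on channel 4, parameter X depressed, signal on channel 3 (predicts parameter X elevated, not parameter X depressed)
(C) mechanism M1 — signal on channel 4 miss; parameter X depressed miss; flag F2 raised match; signal on channel 3 match; parameter Z elevated match
(D) mechanism M4 — signal on channel 4 match; parameter X depressed miss; flag F2 raised match; signal on channel 3 miss; parameter Z elevated miss
(E) process P2 — does not account for parameter X depressed, flag F2 raised, parameter Z elevated
(F) mechanism M8 — does not account for signal on channel 4
(G) process P4 — signal on channel 4 match; parameter X depressed match; flag F2 raised match; signal on channel 3 miss; parameter Z elevated miss
None of the listed candidates fits everything.

none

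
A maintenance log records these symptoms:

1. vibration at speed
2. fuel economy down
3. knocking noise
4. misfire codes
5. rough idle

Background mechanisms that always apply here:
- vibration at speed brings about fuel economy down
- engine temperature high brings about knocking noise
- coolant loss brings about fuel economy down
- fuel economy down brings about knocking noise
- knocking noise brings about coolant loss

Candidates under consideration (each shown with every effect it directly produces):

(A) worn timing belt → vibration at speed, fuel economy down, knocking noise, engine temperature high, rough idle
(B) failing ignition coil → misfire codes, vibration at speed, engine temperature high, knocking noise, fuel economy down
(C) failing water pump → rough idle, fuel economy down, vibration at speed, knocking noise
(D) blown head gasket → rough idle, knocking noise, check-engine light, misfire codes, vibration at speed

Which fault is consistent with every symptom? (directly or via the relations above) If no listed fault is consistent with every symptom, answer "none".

D

Checking each candidate against the observations:
(A) worn timing belt — does not account for misfire codes
(B) failing ignition coil — does not account for rough idle
(C) failing water pump — vibration at speed yes; fuel economy down yes; knocking noise yes; misfire codes NO; rough idle yes
(D) blown head gasket — accounts for every observation (fuel economy down by vibration at speed → fuel economy down)
(D) is the only candidate with no mismatches.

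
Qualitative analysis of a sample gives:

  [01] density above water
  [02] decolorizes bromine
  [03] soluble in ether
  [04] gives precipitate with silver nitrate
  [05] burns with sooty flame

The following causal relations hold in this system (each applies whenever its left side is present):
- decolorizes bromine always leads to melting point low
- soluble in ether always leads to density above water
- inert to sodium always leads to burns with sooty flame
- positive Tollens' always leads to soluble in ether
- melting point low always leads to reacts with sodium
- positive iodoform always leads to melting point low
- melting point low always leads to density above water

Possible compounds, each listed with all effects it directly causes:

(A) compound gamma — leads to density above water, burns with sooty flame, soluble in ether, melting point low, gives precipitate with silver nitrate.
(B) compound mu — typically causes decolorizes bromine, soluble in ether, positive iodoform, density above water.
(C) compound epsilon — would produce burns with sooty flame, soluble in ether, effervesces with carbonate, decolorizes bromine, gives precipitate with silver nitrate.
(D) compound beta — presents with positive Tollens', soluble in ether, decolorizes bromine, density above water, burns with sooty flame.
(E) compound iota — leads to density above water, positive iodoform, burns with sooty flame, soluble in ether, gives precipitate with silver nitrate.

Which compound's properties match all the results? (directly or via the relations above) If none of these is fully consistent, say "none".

C

For each candidate, compare predicted effects to what was observed:
(A) compound gamma — does not account for decolorizes bromine
(B) compound mu — density above water ✓; decolorizes bromine ✓; soluble in ether ✓; gives precipitate with silver nitrate ✗; burns with sooty flame ✗
(C) compound epsilon — accounts for every observation (density above water via soluble in ether → density above water)
(D) compound beta — density above water ✓; decolorizes bromine ✓; soluble in ether ✓; gives precipitate with silver nitrate ✗; burns with sooty flame ✓
(E) compound iota — density above water ✓; decolorizes bromine ✗; soluble in ether ✓; gives precipitate with silver nitrate ✓; burns with sooty flame ✓
(C) is the only candidate with no mismatches.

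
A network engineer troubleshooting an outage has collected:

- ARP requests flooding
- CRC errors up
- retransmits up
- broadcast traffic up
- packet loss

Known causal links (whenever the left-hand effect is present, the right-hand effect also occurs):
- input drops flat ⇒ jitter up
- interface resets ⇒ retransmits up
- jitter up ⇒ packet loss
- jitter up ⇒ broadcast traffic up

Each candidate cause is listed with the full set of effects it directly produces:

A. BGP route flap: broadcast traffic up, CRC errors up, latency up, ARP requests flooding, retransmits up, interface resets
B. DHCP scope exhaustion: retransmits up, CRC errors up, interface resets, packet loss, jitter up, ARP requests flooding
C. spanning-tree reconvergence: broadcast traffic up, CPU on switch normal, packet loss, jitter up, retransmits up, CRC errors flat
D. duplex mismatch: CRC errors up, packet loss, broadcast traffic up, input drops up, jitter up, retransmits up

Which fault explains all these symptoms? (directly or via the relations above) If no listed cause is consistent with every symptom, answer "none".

B

For each candidate, compare predicted effects to what was observed:
(A) BGP route flap — ARP requests flooding +; CRC errors up +; retransmits up +; broadcast traffic up +; packet loss -
(B) DHCP scope exhaustion — ARP requests flooding +; CRC errors up +; retransmits up +; broadcast traffic up + (by jitter up → broadcast traffic up); packet loss +
(C) spanning-tree reconvergence — fails on ARP requests flooding, CRC errors up (predicts CRC errors flat, not CRC errors up)
(D) duplex mismatch — ARP requests flooding -; CRC errors up +; retransmits up +; broadcast traffic up +; packet loss +
Only (B) is consistent with every observation.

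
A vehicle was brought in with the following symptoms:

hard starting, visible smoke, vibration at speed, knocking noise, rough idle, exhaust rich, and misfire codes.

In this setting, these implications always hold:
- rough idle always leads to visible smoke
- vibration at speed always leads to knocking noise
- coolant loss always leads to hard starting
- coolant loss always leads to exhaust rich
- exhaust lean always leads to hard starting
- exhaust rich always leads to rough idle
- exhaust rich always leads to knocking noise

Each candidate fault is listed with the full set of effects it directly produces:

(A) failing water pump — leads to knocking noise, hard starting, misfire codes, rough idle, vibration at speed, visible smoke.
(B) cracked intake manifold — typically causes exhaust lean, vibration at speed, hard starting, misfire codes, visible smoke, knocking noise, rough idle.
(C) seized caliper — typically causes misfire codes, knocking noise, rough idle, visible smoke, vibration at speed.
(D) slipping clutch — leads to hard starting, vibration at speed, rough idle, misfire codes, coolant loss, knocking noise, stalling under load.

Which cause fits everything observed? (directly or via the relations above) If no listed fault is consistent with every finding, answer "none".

D

For each candidate, compare predicted effects to what was observed:
(A) failing water pump — hard starting ✓; visible smoke ✓; vibration at speed ✓; knocking noise ✓; rough idle ✓; exhaust rich ✗; misfire codes ✓
(B) cracked intake manifold — hard starting ✓; visible smoke ✓; vibration at speed ✓; knocking noise ✓; rough idle ✓; exhaust rich ✗; misfire codes ✓
(C) seized caliper — hard starting ✗; visible smoke ✓; vibration at speed ✓; knocking noise ✓; rough idle ✓; exhaust rich ✗; misfire codes ✓
(D) slipping clutch — hard starting ✓; visible smoke ✓ (through rough idle → visible smoke); vibration at speed ✓; knocking noise ✓; rough idle ✓; exhaust rich ✓ (through coolant loss → exhaust rich); misfire codes ✓
Only (D) is consistent with every observation.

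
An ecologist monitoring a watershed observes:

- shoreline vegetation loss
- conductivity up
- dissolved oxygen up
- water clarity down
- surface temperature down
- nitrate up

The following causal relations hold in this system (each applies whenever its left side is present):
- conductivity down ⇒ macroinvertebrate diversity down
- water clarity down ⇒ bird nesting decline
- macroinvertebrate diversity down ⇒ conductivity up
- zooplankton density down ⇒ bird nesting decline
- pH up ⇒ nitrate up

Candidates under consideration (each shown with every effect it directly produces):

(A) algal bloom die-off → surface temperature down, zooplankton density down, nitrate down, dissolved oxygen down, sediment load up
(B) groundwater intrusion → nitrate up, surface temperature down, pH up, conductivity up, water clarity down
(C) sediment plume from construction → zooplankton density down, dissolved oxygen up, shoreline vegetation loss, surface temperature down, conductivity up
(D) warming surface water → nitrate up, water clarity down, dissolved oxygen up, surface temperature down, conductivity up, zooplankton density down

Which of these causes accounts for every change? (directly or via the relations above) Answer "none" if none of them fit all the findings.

Checking each candidate against the observations:
(A) algal bloom die-off — fails on shoreline vegetation loss, conductivity up, dissolved oxygen up, water clarity down, nitrate up (predicts dissolved oxygen down, not dissolved oxygen up; predicts nitrate down, not nitrate up)
(B) groundwater intrusion — shoreline vegetation loss NO; conductivity up yes; dissolved oxygen up NO; water clarity down yes; surface temperature down yes; nitrate up yes
(C) sediment plume from construction — shoreline vegetation loss yes; conductivity up yes; dissolved oxygen up yes; water clarity down NO; surface temperature down yes; nitrate up NO
(D) warming surface water — shoreline vegetation loss NO; conductivity up yes; dissolved oxygen up yes; water clarity down yes; surface temperature down yes; nitrate up yes
No candidate is consistent with all observations.

none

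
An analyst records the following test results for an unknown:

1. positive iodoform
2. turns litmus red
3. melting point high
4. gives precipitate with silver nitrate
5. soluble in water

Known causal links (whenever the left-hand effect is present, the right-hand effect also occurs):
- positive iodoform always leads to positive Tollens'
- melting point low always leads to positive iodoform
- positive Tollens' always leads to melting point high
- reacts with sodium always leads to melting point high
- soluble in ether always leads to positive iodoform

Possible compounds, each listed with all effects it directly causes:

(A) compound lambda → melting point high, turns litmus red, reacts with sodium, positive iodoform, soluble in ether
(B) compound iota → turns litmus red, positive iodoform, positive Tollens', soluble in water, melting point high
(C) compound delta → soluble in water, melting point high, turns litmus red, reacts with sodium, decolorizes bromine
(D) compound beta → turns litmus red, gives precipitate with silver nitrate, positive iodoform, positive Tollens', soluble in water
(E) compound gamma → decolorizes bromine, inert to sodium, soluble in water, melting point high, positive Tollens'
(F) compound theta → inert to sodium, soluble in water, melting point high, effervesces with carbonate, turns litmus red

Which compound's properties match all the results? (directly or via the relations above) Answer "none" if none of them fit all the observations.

D

For each candidate, compare predicted effects to what was observed:
(A) compound lambda — does not account for gives precipitate with silver nitrate, soluble in water
(B) compound iota — positive iodoform +; turns litmus red +; melting point high +; gives precipitate with silver nitrate -; soluble in water +
(C) compound delta — positive iodoform -; turns litmus red +; melting point high +; gives precipitate with silver nitrate -; soluble in water +
(D) compound beta — positive iodoform +; turns litmus red +; melting point high + (via positive Tollens' → melting point high); gives precipitate with silver nitrate +; soluble in water +
(E) compound gamma — positive iodoform -; turns litmus red -; melting point high +; gives precipitate with silver nitrate -; soluble in water +
(F) compound theta — does not account for positive iodoform, gives precipitate with silver nitrate
(D) is the only candidate with no mismatches.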